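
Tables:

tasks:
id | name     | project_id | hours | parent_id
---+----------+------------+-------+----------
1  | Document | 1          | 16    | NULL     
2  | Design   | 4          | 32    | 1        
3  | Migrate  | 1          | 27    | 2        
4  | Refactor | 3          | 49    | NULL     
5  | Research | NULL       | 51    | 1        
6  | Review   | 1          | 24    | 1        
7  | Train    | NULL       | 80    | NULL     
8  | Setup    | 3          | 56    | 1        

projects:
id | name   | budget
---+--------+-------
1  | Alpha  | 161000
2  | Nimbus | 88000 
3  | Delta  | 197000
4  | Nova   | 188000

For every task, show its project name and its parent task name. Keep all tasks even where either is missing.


Two LEFT JOINs from the same base table tasks: one to projects via project_id, one to tasks itself via parent_id. Both are LEFT so every task is preserved.
Match against projects:
  - task 1 (Document): project_id=1 -> matches Alpha
  - task 2 (Design): project_id=4 -> matches Nova
  - task 3 (Migrate): project_id=1 -> matches Alpha
  - task 4 (Refactor): project_id=3 -> matches Delta
  - task 5 (Research): project_id=NULL, no match -> kept with NULL
  - task 6 (Review): project_id=1 -> matches Alpha
  - task 7 (Train): project_id=NULL, no match -> kept with NULL
  - task 8 (Setup): project_id=3 -> matches Delta
Match against tasks (self):
  - task 1 (Document): parent_id=NULL -> NULL
  - task 2 (Design): parent_id=1 -> Document
  - task 3 (Migrate): parent_id=2 -> Design
  - task 4 (Refactor): parent_id=NULL -> NULL
  - task 5 (Research): parent_id=1 -> Document
  - task 6 (Review): parent_id=1 -> Document
  - task 7 (Train): parent_id=NULL -> NULL
  - task 8 (Setup): parent_id=1 -> Document

SQL:
SELECT a.name, b.name AS project, c.name AS parent
FROM tasks a
LEFT JOIN projects b ON a.project_id = b.id
LEFT JOIN tasks c ON a.parent_id = c.id

Result:
name     | project | parent  
---------+---------+---------
Document | Alpha   | NULL    
Design   | Nova    | Document
Migrate  | Alpha   | Design  
Refactor | Delta   | NULL    
Research | NULL    | Document
Review   | Alpha   | Document
Train    | NULL    | NULL    
Setup    | Delta   | Document


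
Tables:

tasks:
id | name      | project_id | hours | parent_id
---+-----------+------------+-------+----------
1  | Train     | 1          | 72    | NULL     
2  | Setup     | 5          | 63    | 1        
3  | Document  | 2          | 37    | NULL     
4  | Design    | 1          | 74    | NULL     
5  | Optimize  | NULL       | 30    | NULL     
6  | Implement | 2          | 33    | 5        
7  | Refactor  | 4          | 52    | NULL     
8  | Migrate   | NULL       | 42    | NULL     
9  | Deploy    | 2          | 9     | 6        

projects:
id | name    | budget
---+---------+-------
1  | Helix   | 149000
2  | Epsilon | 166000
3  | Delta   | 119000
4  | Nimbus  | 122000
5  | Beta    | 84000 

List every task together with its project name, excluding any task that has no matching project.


INNER JOIN keeps only tasks rows whose project_id matches an id in projects. Walk through each task:
  - task 1 (Train): project_id=1 -> matches Helix
  - task 2 (Setup): project_id=5 -> matches Beta
  - task 3 (Document): project_id=2 -> matches Epsilon
  - task 4 (Design): project_id=1 -> matches Helix
  - task 5 (Optimize): project_id=NULL, no match -> dropped
  - task 6 (Implement): project_id=2 -> matches Epsilon
  - task 7 (Refactor): project_id=4 -> matches Nimbus
  - task 8 (Migrate): project_id=NULL, no match -> dropped
  - task 9 (Deploy): project_id=2 -> matches Epsilon
So 2 of 9 rows are dropped.

SQL:
SELECT a.name, b.name AS project
FROM tasks a
INNER JOIN projects b ON a.project_id = b.id

Result:
name      | project
----------+--------
Train     | Helix  
Setup     | Beta   
Document  | Epsilon
Design    | Helix  
Implement | Epsilon
Refactor  | Nimbus 
Deploy    | Epsilon


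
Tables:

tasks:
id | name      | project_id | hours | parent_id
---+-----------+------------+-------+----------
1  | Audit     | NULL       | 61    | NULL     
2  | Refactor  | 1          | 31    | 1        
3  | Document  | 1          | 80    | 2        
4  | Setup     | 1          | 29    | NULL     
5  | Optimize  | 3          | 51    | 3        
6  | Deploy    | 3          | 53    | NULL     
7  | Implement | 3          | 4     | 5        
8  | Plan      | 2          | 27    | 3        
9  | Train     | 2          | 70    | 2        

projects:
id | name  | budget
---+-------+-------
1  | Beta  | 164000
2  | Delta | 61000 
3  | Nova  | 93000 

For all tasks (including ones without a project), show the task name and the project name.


LEFT JOIN keeps every row from tasks (the left table); where project_id has no match in projects, the project columns become NULL. Walk through each task:
  - task 1 (Audit): project_id=NULL, no match -> kept with NULL
  - task 2 (Refactor): project_id=1 -> matches Beta
  - task 3 (Document): project_id=1 -> matches Beta
  - task 4 (Setup): project_id=1 -> matches Beta
  - task 5 (Optimize): project_id=3 -> matches Nova
  - task 6 (Deploy): project_id=3 -> matches Nova
  - task 7 (Implement): project_id=3 -> matches Nova
  - task 8 (Plan): project_id=2 -> matches Delta
  - task 9 (Train): project_id=2 -> matches Delta
All 9 rows appear; 1 has NULL project.

SQL:
SELECT a.name, b.name AS project
FROM tasks a
LEFT JOIN projects b ON a.project_id = b.id

Result:
name      | project
----------+--------
Audit     | NULL   
Refactor  | Beta   
Document  | Beta   
Setup     | Beta   
Optimize  | Nova   
Deploy    | Nova   
Implement | Nova   
Plan      | Delta  
Train     | Delta  


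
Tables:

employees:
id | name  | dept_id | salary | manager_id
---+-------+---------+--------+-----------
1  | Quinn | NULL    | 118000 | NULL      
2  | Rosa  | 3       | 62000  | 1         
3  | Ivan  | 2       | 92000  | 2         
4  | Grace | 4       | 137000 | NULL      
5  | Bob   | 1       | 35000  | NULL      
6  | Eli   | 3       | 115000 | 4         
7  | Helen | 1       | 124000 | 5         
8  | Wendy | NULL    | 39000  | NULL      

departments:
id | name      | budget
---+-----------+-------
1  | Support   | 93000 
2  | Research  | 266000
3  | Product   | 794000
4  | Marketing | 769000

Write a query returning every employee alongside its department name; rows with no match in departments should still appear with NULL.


LEFT JOIN keeps every row from employees (the left table); where dept_id has no match in departments, the department columns become NULL. Walk through each employee:
  - employee 1 (Quinn): dept_id=NULL, no match -> kept with NULL
  - employee 2 (Rosa): dept_id=3 -> matches Product
  - employee 3 (Ivan): dept_id=2 -> matches Research
  - employee 4 (Grace): dept_id=4 -> matches Marketing
  - employee 5 (Bob): dept_id=1 -> matches Support
  - employee 6 (Eli): dept_id=3 -> matches Product
  - employee 7 (Helen): dept_id=1 -> matches Support
  - employee 8 (Wendy): dept_id=NULL, no match -> kept with NULL
All 8 rows appear; 2 have NULL department.

SQL:
SELECT a.name, b.name AS department
FROM employees a
LEFT JOIN departments b ON a.dept_id = b.id

Result:
name  | department
------+-----------
Quinn | NULL      
Rosa  | Product   
Ivan  | Research  
Grace | Marketing 
Bob   | Support   
Eli   | Product   
Helen | Support   
Wendy | NULL      


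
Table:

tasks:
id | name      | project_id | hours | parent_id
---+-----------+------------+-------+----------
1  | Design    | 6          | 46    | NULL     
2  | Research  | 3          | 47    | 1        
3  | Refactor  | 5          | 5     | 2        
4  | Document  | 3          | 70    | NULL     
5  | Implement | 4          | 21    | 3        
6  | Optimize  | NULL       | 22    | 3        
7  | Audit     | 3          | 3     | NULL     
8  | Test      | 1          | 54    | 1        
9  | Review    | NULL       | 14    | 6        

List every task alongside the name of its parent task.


This is a self-join: tasks is joined to a second copy of itself, matching each row's parent_id to another row's id. Use LEFT JOIN so rows with parent_id=NULL are kept.
  - task 1 (Design): parent_id=NULL -> NULL
  - task 2 (Research): parent_id=1 -> Design
  - task 3 (Refactor): parent_id=2 -> Research
  - task 4 (Document): parent_id=NULL -> NULL
  - task 5 (Implement): parent_id=3 -> Refactor
  - task 6 (Optimize): parent_id=3 -> Refactor
  - task 7 (Audit): parent_id=NULL -> NULL
  - task 8 (Test): parent_id=1 -> Design
  - task 9 (Review): parent_id=6 -> Optimize

SQL:
SELECT a.name AS item, b.name AS parent
FROM tasks a
LEFT JOIN tasks b ON a.parent_id = b.id

Result:
item      | parent  
----------+---------
Design    | NULL    
Research  | Design  
Refactor  | Research
Document  | NULL    
Implement | Refactor
Optimize  | Refactor
Audit     | NULL    
Test      | Design  
Review    | Optimize


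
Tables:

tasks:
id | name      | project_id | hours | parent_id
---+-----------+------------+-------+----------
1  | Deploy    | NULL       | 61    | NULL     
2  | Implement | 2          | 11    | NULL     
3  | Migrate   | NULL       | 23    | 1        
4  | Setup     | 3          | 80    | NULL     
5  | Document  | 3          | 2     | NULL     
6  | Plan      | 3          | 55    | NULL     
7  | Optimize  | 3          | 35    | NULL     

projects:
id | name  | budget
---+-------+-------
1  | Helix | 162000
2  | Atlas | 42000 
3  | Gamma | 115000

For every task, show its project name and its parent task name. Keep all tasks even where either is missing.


Two LEFT JOINs from the same base table tasks: one to projects via project_id, one to tasks itself via parent_id. Both are LEFT so every task is preserved.
Match against projects:
  - task 1 (Deploy): project_id=NULL, no match -> kept with NULL
  - task 2 (Implement): project_id=2 -> matches Atlas
  - task 3 (Migrate): project_id=NULL, no match -> kept with NULL
  - task 4 (Setup): project_id=3 -> matches Gamma
  - task 5 (Document): project_id=3 -> matches Gamma
  - task 6 (Plan): project_id=3 -> matches Gamma
  - task 7 (Optimize): project_id=3 -> matches Gamma
Match against tasks (self):
  - task 1 (Deploy): parent_id=NULL -> NULL
  - task 2 (Implement): parent_id=NULL -> NULL
  - task 3 (Migrate): parent_id=1 -> Deploy
  - task 4 (Setup): parent_id=NULL -> NULL
  - task 5 (Document): parent_id=NULL -> NULL
  - task 6 (Plan): parent_id=NULL -> NULL
  - task 7 (Optimize): parent_id=NULL -> NULL

SQL:
SELECT a.name, b.name AS project, c.name AS parent
FROM tasks a
LEFT JOIN projects b ON a.project_id = b.id
LEFT JOIN tasks c ON a.parent_id = c.id

Result:
name      | project | parent
----------+---------+-------
Deploy    | NULL    | NULL  
Implement | Atlas   | NULL  
Migrate   | NULL    | Deploy
Setup     | Gamma   | NULL  
Document  | Gamma   | NULL  
Plan      | Gamma   | NULL  
Optimize  | Gamma   | NULL  


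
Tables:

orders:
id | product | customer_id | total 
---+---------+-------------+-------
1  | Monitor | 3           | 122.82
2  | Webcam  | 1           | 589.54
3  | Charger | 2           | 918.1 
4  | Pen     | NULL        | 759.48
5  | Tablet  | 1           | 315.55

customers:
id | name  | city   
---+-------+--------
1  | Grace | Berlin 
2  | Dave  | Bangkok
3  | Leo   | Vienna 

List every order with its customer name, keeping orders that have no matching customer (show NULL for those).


LEFT JOIN keeps every row from orders (the left table); where customer_id has no match in customers, the customer columns become NULL. Walk through each order:
  - order 1 (Monitor): customer_id=3 -> matches Leo
  - order 2 (Webcam): customer_id=1 -> matches Grace
  - order 3 (Charger): customer_id=2 -> matches Dave
  - order 4 (Pen): customer_id=NULL, no match -> kept with NULL
  - order 5 (Tablet): customer_id=1 -> matches Grace
All 5 rows appear; 1 has NULL customer.

SQL:
SELECT a.product, b.name AS customer
FROM orders a
LEFT JOIN customers b ON a.customer_id = b.id

Result:
product | customer
--------+---------
Monitor | Leo     
Webcam  | Grace   
Charger | Dave    
Pen     | NULL    
Tablet  | Grace   


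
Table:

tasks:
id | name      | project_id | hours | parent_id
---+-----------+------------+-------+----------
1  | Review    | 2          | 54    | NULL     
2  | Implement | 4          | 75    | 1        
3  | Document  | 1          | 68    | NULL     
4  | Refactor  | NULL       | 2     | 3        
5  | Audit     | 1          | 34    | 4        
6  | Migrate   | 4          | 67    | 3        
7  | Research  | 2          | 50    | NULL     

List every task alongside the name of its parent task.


This is a self-join: tasks is joined to a second copy of itself, matching each row's parent_id to another row's id. Use LEFT JOIN so rows with parent_id=NULL are kept.
  - task 1 (Review): parent_id=NULL -> NULL
  - task 2 (Implement): parent_id=1 -> Review
  - task 3 (Document): parent_id=NULL -> NULL
  - task 4 (Refactor): parent_id=3 -> Document
  - task 5 (Audit): parent_id=4 -> Refactor
  - task 6 (Migrate): parent_id=3 -> Document
  - task 7 (Research): parent_id=NULL -> NULL

SQL:
SELECT a.name AS item, b.name AS parent
FROM tasks a
LEFT JOIN tasks b ON a.parent_id = b.id

Result:
item      | parent  
----------+---------
Review    | NULL    
Implement | Review  
Document  | NULL    
Refactor  | Document
Audit     | Refactor
Migrate   | Document
Research  | NULL    


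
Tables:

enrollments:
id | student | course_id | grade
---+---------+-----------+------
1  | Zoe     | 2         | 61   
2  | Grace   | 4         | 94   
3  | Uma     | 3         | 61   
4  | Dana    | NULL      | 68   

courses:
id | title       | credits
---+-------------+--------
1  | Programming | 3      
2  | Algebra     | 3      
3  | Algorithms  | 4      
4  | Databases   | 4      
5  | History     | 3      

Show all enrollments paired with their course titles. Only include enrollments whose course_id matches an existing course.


INNER JOIN keeps only enrollments rows whose course_id matches an id in courses. Walk through each enrollment:
  - enrollment 1 (Zoe): course_id=2 -> matches Algebra
  - enrollment 2 (Grace): course_id=4 -> matches Databases
  - enrollment 3 (Uma): course_id=3 -> matches Algorithms
  - enrollment 4 (Dana): course_id=NULL, no match -> dropped
So 1 of 4 rows is dropped.

SQL:
SELECT a.student, b.title AS course
FROM enrollments a
INNER JOIN courses b ON a.course_id = b.id

Result:
student | course    
--------+-----------
Zoe     | Algebra   
Grace   | Databases 
Uma     | Algorithms


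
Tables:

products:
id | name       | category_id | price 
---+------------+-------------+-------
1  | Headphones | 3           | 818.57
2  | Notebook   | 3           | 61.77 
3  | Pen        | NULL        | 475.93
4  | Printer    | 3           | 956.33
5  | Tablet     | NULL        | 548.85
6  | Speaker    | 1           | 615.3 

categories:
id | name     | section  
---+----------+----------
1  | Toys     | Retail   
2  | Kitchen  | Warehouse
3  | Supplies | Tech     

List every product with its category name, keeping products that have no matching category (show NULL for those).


LEFT JOIN keeps every row from products (the left table); where category_id has no match in categories, the category columns become NULL. Walk through each product:
  - product 1 (Headphones): category_id=3 -> matches Supplies
  - product 2 (Notebook): category_id=3 -> matches Supplies
  - product 3 (Pen): category_id=NULL, no match -> kept with NULL
  - product 4 (Printer): category_id=3 -> matches Supplies
  - product 5 (Tablet): category_id=NULL, no match -> kept with NULL
  - product 6 (Speaker): category_id=1 -> matches Toys
All 6 rows appear; 2 have NULL category.

SQL:
SELECT a.name, b.name AS category
FROM products a
LEFT JOIN categories b ON a.category_id = b.id

Result:
name       | category
-----------+---------
Headphones | Supplies
Notebook   | Supplies
Pen        | NULL    
Printer    | Supplies
Tablet     | NULL    
Speaker    | Toys    


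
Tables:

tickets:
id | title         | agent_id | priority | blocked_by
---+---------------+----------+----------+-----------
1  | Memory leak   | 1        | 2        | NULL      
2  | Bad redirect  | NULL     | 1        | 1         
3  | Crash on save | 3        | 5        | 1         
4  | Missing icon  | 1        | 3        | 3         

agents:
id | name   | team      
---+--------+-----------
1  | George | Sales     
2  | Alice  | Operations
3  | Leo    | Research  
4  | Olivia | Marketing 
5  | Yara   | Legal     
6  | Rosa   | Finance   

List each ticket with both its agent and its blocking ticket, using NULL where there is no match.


Two LEFT JOINs from the same base table tickets: one to agents via agent_id, one to tickets itself via blocked_by. Both are LEFT so every ticket is preserved.
Match against agents:
  - ticket 1 (Memory leak): agent_id=1 -> matches George
  - ticket 2 (Bad redirect): agent_id=NULL, no match -> kept with NULL
  - ticket 3 (Crash on save): agent_id=3 -> matches Leo
  - ticket 4 (Missing icon): agent_id=1 -> matches George
Match against tickets (self):
  - ticket 1 (Memory leak): blocked_by=NULL -> NULL
  - ticket 2 (Bad redirect): blocked_by=1 -> Memory leak
  - ticket 3 (Crash on save): blocked_by=1 -> Memory leak
  - ticket 4 (Missing icon): blocked_by=3 -> Crash on save

SQL:
SELECT a.title, b.name AS agent, c.title AS blocked_by
FROM tickets a
LEFT JOIN agents b ON a.agent_id = b.id
LEFT JOIN tickets c ON a.blocked_by = c.id

Result:
title         | agent  | blocked_by   
--------------+--------+--------------
Memory leak   | George | NULL         
Bad redirect  | NULL   | Memory leak  
Crash on save | Leo    | Memory leak  
Missing icon  | George | Crash on save


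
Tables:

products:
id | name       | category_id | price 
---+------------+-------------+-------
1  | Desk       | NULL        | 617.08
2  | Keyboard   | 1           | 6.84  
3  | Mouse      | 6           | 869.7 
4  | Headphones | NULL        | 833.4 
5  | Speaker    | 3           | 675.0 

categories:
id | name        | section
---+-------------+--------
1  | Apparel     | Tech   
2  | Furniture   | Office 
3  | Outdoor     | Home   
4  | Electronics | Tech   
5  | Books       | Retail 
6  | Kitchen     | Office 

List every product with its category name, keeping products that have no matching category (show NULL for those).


LEFT JOIN keeps every row from products (the left table); where category_id has no match in categories, the category columns become NULL. Walk through each product:
  - product 1 (Desk): category_id=NULL, no match -> kept with NULL
  - product 2 (Keyboard): category_id=1 -> matches Apparel
  - product 3 (Mouse): category_id=6 -> matches Kitchen
  - product 4 (Headphones): category_id=NULL, no match -> kept with NULL
  - product 5 (Speaker): category_id=3 -> matches Outdoor
All 5 rows appear; 2 have NULL category.

SQL:
SELECT a.name, b.name AS category
FROM products a
LEFT JOIN categories b ON a.category_id = b.id

Result:
name       | category
-----------+---------
Desk       | NULL    
Keyboard   | Apparel 
Mouse      | Kitchen 
Headphones | NULL    
Speaker    | Outdoor 


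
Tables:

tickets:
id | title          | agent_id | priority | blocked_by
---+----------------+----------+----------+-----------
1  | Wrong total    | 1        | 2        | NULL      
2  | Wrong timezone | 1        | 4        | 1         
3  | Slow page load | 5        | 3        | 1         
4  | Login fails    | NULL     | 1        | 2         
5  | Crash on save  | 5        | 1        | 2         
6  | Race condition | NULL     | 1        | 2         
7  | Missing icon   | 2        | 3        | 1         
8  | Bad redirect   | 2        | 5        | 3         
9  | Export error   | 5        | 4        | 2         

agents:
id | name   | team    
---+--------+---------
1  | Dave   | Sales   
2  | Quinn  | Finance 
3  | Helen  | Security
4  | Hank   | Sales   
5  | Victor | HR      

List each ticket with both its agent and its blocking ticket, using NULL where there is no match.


Two LEFT JOINs from the same base table tickets: one to agents via agent_id, one to tickets itself via blocked_by. Both are LEFT so every ticket is preserved.
Match against agents:
  - ticket 1 (Wrong total): agent_id=1 -> matches Dave
  - ticket 2 (Wrong timezone): agent_id=1 -> matches Dave
  - ticket 3 (Slow page load): agent_id=5 -> matches Victor
  - ticket 4 (Login fails): agent_id=NULL, no match -> kept with NULL
  - ticket 5 (Crash on save): agent_id=5 -> matches Victor
  - ticket 6 (Race condition): agent_id=NULL, no match -> kept with NULL
  - ticket 7 (Missing icon): agent_id=2 -> matches Quinn
  - ticket 8 (Bad redirect): agent_id=2 -> matches Quinn
  - ticket 9 (Export error): agent_id=5 -> matches Victor
Match against tickets (self):
  - ticket 1 (Wrong total): blocked_by=NULL -> NULL
  - ticket 2 (Wrong timezone): blocked_by=1 -> Wrong total
  - ticket 3 (Slow page load): blocked_by=1 -> Wrong total
  - ticket 4 (Login fails): blocked_by=2 -> Wrong timezone
  - ticket 5 (Crash on save): blocked_by=2 -> Wrong timezone
  - ticket 6 (Race condition): blocked_by=2 -> Wrong timezone
  - ticket 7 (Missing icon): blocked_by=1 -> Wrong total
  - ticket 8 (Bad redirect): blocked_by=3 -> Slow page load
  - ticket 9 (Export error): blocked_by=2 -> Wrong timezone

SQL:
SELECT a.title, b.name AS agent, c.title AS blocked_by
FROM tickets a
LEFT JOIN agents b ON a.agent_id = b.id
LEFT JOIN tickets c ON a.blocked_by = c.id

Result:
title          | agent  | blocked_by    
---------------+--------+---------------
Wrong total    | Dave   | NULL          
Wrong timezone | Dave   | Wrong total   
Slow page load | Victor | Wrong total   
Login fails    | NULL   | Wrong timezone
Crash on save  | Victor | Wrong timezone
Race condition | NULL   | Wrong timezone
Missing icon   | Quinn  | Wrong total   
Bad redirect   | Quinn  | Slow page load
Export error   | Victor | Wrong timezone


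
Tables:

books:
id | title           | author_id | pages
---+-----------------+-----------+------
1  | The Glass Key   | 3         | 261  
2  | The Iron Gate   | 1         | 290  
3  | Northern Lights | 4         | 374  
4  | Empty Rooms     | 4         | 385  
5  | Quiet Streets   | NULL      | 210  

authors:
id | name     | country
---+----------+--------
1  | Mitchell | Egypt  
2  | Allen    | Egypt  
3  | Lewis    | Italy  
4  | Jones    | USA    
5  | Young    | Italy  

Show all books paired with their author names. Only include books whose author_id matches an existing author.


INNER JOIN keeps only books rows whose author_id matches an id in authors. Walk through each book:
  - book 1 (The Glass Key): author_id=3 -> matches Lewis
  - book 2 (The Iron Gate): author_id=1 -> matches Mitchell
  - book 3 (Northern Lights): author_id=4 -> matches Jones
  - book 4 (Empty Rooms): author_id=4 -> matches Jones
  - book 5 (Quiet Streets): author_id=NULL, no match -> dropped
So 1 of 5 rows is dropped.

SQL:
SELECT a.title, b.name AS author
FROM books a
INNER JOIN authors b ON a.author_id = b.id

Result:
title           | author  
----------------+---------
The Glass Key   | Lewis   
The Iron Gate   | Mitchell
Northern Lights | Jones   
Empty Rooms     | Jones   


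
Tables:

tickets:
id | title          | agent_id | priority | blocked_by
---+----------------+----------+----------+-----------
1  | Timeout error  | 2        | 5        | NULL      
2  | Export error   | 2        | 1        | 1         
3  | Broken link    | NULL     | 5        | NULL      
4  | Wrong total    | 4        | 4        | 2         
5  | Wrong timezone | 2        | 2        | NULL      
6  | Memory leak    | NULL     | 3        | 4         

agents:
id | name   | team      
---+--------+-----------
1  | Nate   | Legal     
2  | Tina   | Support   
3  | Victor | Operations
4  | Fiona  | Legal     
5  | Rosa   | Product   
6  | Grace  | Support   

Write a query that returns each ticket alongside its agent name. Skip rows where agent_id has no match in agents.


INNER JOIN keeps only tickets rows whose agent_id matches an id in agents. Walk through each ticket:
  - ticket 1 (Timeout error): agent_id=2 -> matches Tina
  - ticket 2 (Export error): agent_id=2 -> matches Tina
  - ticket 3 (Broken link): agent_id=NULL, no match -> dropped
  - ticket 4 (Wrong total): agent_id=4 -> matches Fiona
  - ticket 5 (Wrong timezone): agent_id=2 -> matches Tina
  - ticket 6 (Memory leak): agent_id=NULL, no match -> dropped
So 2 of 6 rows are dropped.

SQL:
SELECT a.title, b.name AS agent
FROM tickets a
INNER JOIN agents b ON a.agent_id = b.id

Result:
title          | agent
---------------+------
Timeout error  | Tina 
Export error   | Tina 
Wrong total    | Fiona
Wrong timezone | Tina 


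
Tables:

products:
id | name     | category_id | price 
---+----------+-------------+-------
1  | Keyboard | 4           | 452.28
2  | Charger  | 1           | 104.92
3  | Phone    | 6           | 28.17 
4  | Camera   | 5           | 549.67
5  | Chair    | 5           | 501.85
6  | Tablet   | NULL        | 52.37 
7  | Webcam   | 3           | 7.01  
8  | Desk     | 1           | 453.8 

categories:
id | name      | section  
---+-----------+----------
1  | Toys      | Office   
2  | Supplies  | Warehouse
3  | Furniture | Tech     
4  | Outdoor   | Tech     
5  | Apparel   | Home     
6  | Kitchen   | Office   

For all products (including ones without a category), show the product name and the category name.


LEFT JOIN keeps every row from products (the left table); where category_id has no match in categories, the category columns become NULL. Walk through each product:
  - product 1 (Keyboard): category_id=4 -> matches Outdoor
  - product 2 (Charger): category_id=1 -> matches Toys
  - product 3 (Phone): category_id=6 -> matches Kitchen
  - product 4 (Camera): category_id=5 -> matches Apparel
  - product 5 (Chair): category_id=5 -> matches Apparel
  - product 6 (Tablet): category_id=NULL, no match -> kept with NULL
  - product 7 (Webcam): category_id=3 -> matches Furniture
  - product 8 (Desk): category_id=1 -> matches Toys
All 8 rows appear; 1 has NULL category.

SQL:
SELECT a.name, b.name AS category
FROM products a
LEFT JOIN categories b ON a.category_id = b.id

Result:
name     | category 
---------+----------
Keyboard | Outdoor  
Charger  | Toys     
Phone    | Kitchen  
Camera   | Apparel  
Chair    | Apparel  
Tablet   | NULL     
Webcam   | Furniture
Desk     | Toys     


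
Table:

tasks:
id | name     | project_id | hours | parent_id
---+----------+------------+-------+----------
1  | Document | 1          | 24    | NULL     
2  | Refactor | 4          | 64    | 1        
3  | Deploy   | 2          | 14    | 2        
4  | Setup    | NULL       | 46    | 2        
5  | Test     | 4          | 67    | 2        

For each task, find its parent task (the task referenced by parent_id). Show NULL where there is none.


This is a self-join: tasks is joined to a second copy of itself, matching each row's parent_id to another row's id. Use LEFT JOIN so rows with parent_id=NULL are kept.
  - task 1 (Document): parent_id=NULL -> NULL
  - task 2 (Refactor): parent_id=1 -> Document
  - task 3 (Deploy): parent_id=2 -> Refactor
  - task 4 (Setup): parent_id=2 -> Refactor
  - task 5 (Test): parent_id=2 -> Refactor

SQL:
SELECT a.name AS item, b.name AS parent
FROM tasks a
LEFT JOIN tasks b ON a.parent_id = b.id

Result:
item     | parent  
---------+---------
Document | NULL    
Refactor | Document
Deploy   | Refactor
Setup    | Refactor
Test     | Refactor


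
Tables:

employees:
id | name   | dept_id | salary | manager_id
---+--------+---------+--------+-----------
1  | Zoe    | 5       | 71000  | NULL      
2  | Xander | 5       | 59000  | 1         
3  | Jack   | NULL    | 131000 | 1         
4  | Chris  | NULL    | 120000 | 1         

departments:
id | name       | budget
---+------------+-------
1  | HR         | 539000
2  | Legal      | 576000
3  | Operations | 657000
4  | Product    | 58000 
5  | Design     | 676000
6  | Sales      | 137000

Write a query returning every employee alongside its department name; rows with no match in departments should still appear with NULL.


LEFT JOIN keeps every row from employees (the left table); where dept_id has no match in departments, the department columns become NULL. Walk through each employee:
  - employee 1 (Zoe): dept_id=5 -> matches Design
  - employee 2 (Xander): dept_id=5 -> matches Design
  - employee 3 (Jack): dept_id=NULL, no match -> kept with NULL
  - employee 4 (Chris): dept_id=NULL, no match -> kept with NULL
All 4 rows appear; 2 have NULL department.

SQL:
SELECT a.name, b.name AS department
FROM employees a
LEFT JOIN departments b ON a.dept_id = b.id

Result:
name   | department
-------+-----------
Zoe    | Design    
Xander | Design    
Jack   | NULL      
Chris  | NULL      


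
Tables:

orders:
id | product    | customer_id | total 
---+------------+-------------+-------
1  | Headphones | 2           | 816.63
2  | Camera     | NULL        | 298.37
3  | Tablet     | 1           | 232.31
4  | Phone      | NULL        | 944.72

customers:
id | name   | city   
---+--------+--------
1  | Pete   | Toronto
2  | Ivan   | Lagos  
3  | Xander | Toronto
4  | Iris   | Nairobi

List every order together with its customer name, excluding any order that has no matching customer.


INNER JOIN keeps only orders rows whose customer_id matches an id in customers. Walk through each order:
  - order 1 (Headphones): customer_id=2 -> matches Ivan
  - order 2 (Camera): customer_id=NULL, no match -> dropped
  - order 3 (Tablet): customer_id=1 -> matches Pete
  - order 4 (Phone): customer_id=NULL, no match -> dropped
So 2 of 4 rows are dropped.

SQL:
SELECT a.product, b.name AS customer
FROM orders a
INNER JOIN customers b ON a.customer_id = b.id

Result:
product    | customer
-----------+---------
Headphones | Ivan    
Tablet     | Pete    


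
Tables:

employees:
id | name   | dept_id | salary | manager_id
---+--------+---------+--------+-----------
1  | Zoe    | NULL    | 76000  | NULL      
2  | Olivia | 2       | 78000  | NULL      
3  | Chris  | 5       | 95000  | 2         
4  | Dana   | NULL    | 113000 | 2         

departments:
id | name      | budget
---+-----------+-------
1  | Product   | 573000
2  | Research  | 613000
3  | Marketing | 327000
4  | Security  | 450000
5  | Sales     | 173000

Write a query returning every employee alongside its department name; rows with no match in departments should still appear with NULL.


LEFT JOIN keeps every row from employees (the left table); where dept_id has no match in departments, the department columns become NULL. Walk through each employee:
  - employee 1 (Zoe): dept_id=NULL, no match -> kept with NULL
  - employee 2 (Olivia): dept_id=2 -> matches Research
  - employee 3 (Chris): dept_id=5 -> matches Sales
  - employee 4 (Dana): dept_id=NULL, no match -> kept with NULL
All 4 rows appear; 2 have NULL department.

SQL:
SELECT a.name, b.name AS department
FROM employees a
LEFT JOIN departments b ON a.dept_id = b.id

Result:
name   | department
-------+-----------
Zoe    | NULL      
Olivia | Research  
Chris  | Sales     
Dana   | NULL      


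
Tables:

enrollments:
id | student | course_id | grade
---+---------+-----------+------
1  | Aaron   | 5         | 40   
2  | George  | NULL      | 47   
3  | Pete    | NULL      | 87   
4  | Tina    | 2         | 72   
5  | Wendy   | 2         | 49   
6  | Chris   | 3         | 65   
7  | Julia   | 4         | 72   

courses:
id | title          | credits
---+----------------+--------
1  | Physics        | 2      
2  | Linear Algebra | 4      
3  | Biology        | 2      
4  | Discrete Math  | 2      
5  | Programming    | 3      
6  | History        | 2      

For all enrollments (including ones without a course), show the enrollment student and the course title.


LEFT JOIN keeps every row from enrollments (the left table); where course_id has no match in courses, the course columns become NULL. Walk through each enrollment:
  - enrollment 1 (Aaron): course_id=5 -> matches Programming
  - enrollment 2 (George): course_id=NULL, no match -> kept with NULL
  - enrollment 3 (Pete): course_id=NULL, no match -> kept with NULL
  - enrollment 4 (Tina): course_id=2 -> matches Linear Algebra
  - enrollment 5 (Wendy): course_id=2 -> matches Linear Algebra
  - enrollment 6 (Chris): course_id=3 -> matches Biology
  - enrollment 7 (Julia): course_id=4 -> matches Discrete Math
All 7 rows appear; 2 have NULL course.

SQL:
SELECT a.student, b.title AS course
FROM enrollments a
LEFT JOIN courses b ON a.course_id = b.id

Result:
student | course        
--------+---------------
Aaron   | Programming   
George  | NULL          
Pete    | NULL          
Tina    | Linear Algebra
Wendy   | Linear Algebra
Chris   | Biology       
Julia   | Discrete Math 


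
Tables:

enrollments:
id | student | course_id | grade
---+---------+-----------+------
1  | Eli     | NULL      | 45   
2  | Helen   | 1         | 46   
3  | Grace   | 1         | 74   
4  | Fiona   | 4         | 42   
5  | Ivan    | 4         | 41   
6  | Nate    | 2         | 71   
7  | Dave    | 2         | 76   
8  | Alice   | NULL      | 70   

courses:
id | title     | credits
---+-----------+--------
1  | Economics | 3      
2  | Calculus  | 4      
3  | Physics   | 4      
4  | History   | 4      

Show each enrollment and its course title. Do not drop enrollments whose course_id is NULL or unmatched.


LEFT JOIN keeps every row from enrollments (the left table); where course_id has no match in courses, the course columns become NULL. Walk through each enrollment:
  - enrollment 1 (Eli): course_id=NULL, no match -> kept with NULL
  - enrollment 2 (Helen): course_id=1 -> matches Economics
  - enrollment 3 (Grace): course_id=1 -> matches Economics
  - enrollment 4 (Fiona): course_id=4 -> matches History
  - enrollment 5 (Ivan): course_id=4 -> matches History
  - enrollment 6 (Nate): course_id=2 -> matches Calculus
  - enrollment 7 (Dave): course_id=2 -> matches Calculus
  - enrollment 8 (Alice): course_id=NULL, no match -> kept with NULL
All 8 rows appear; 2 have NULL course.

SQL:
SELECT a.student, b.title AS course
FROM enrollments a
LEFT JOIN courses b ON a.course_id = b.id

Result:
student | course   
--------+----------
Eli     | NULL     
Helen   | Economics
Grace   | Economics
Fiona   | History  
Ivan    | History  
Nate    | Calculus 
Dave    | Calculus 
Alice   | NULL     


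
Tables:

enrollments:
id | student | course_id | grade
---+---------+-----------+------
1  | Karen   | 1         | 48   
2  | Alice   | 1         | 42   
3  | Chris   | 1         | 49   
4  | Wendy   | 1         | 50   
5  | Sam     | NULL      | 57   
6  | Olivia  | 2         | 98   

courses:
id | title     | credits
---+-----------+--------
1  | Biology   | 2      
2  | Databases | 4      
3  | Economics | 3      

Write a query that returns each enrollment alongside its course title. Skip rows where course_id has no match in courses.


INNER JOIN keeps only enrollments rows whose course_id matches an id in courses. Walk through each enrollment:
  - enrollment 1 (Karen): course_id=1 -> matches Biology
  - enrollment 2 (Alice): course_id=1 -> matches Biology
  - enrollment 3 (Chris): course_id=1 -> matches Biology
  - enrollment 4 (Wendy): course_id=1 -> matches Biology
  - enrollment 5 (Sam): course_id=NULL, no match -> dropped
  - enrollment 6 (Olivia): course_id=2 -> matches Databases
So 1 of 6 rows is dropped.

SQL:
SELECT a.student, b.title AS course
FROM enrollments a
INNER JOIN courses b ON a.course_id = b.id

Result:
student | course   
--------+----------
Karen   | Biology  
Alice   | Biology  
Chris   | Biology  
Wendy   | Biology  
Olivia  | Databases


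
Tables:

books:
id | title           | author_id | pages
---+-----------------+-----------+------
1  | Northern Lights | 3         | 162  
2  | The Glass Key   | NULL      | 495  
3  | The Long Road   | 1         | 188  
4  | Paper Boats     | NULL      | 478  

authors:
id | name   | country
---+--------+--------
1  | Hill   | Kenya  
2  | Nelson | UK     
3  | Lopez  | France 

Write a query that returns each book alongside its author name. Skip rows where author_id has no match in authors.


INNER JOIN keeps only books rows whose author_id matches an id in authors. Walk through each book:
  - book 1 (Northern Lights): author_id=3 -> matches Lopez
  - book 2 (The Glass Key): author_id=NULL, no match -> dropped
  - book 3 (The Long Road): author_id=1 -> matches Hill
  - book 4 (Paper Boats): author_id=NULL, no match -> dropped
So 2 of 4 rows are dropped.

SQL:
SELECT a.title, b.name AS author
FROM books a
INNER JOIN authors b ON a.author_id = b.id

Result:
title           | author
----------------+-------
Northern Lights | Lopez 
The Long Road   | Hill  


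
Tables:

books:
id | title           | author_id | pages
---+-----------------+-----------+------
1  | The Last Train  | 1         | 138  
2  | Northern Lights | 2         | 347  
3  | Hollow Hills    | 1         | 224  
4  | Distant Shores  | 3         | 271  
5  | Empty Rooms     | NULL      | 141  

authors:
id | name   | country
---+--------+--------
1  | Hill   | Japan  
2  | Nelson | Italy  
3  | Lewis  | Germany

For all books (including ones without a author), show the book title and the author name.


LEFT JOIN keeps every row from books (the left table); where author_id has no match in authors, the author columns become NULL. Walk through each book:
  - book 1 (The Last Train): author_id=1 -> matches Hill
  - book 2 (Northern Lights): author_id=2 -> matches Nelson
  - book 3 (Hollow Hills): author_id=1 -> matches Hill
  - book 4 (Distant Shores): author_id=3 -> matches Lewis
  - book 5 (Empty Rooms): author_id=NULL, no match -> kept with NULL
All 5 rows appear; 1 has NULL author.

SQL:
SELECT a.title, b.name AS author
FROM books a
LEFT JOIN authors b ON a.author_id = b.id

Result:
title           | author
----------------+-------
The Last Train  | Hill  
Northern Lights | Nelson
Hollow Hills    | Hill  
Distant Shores  | Lewis 
Empty Rooms     | NULL  


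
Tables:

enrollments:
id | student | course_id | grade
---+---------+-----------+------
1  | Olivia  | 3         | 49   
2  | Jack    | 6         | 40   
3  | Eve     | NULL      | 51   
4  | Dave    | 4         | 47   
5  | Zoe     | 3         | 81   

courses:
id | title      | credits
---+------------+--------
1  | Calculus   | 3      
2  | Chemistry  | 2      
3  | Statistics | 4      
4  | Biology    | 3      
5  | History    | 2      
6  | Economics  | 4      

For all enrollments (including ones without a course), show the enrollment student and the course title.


LEFT JOIN keeps every row from enrollments (the left table); where course_id has no match in courses, the course columns become NULL. Walk through each enrollment:
  - enrollment 1 (Olivia): course_id=3 -> matches Statistics
  - enrollment 2 (Jack): course_id=6 -> matches Economics
  - enrollment 3 (Eve): course_id=NULL, no match -> kept with NULL
  - enrollment 4 (Dave): course_id=4 -> matches Biology
  - enrollment 5 (Zoe): course_id=3 -> matches Statistics
All 5 rows appear; 1 has NULL course.

SQL:
SELECT a.student, b.title AS course
FROM enrollments a
LEFT JOIN courses b ON a.course_id = b.id

Result:
student | course    
--------+-----------
Olivia  | Statistics
Jack    | Economics 
Eve     | NULL      
Dave    | Biology   
Zoe     | Statistics


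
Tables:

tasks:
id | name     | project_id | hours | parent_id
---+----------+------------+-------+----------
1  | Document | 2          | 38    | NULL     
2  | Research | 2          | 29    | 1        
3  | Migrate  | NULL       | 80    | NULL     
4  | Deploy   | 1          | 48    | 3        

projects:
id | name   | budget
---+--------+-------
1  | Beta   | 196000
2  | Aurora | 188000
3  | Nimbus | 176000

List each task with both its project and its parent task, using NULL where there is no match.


Two LEFT JOINs from the same base table tasks: one to projects via project_id, one to tasks itself via parent_id. Both are LEFT so every task is preserved.
Match against projects:
  - task 1 (Document): project_id=2 -> matches Aurora
  - task 2 (Research): project_id=2 -> matches Aurora
  - task 3 (Migrate): project_id=NULL, no match -> kept with NULL
  - task 4 (Deploy): project_id=1 -> matches Beta
Match against tasks (self):
  - task 1 (Document): parent_id=NULL -> NULL
  - task 2 (Research): parent_id=1 -> Document
  - task 3 (Migrate): parent_id=NULL -> NULL
  - task 4 (Deploy): parent_id=3 -> Migrate

SQL:
SELECT a.name, b.name AS project, c.name AS parent
FROM tasks a
LEFT JOIN projects b ON a.project_id = b.id
LEFT JOIN tasks c ON a.parent_id = c.id

Result:
name     | project | parent  
---------+---------+---------
Document | Aurora  | NULL    
Research | Aurora  | Document
Migrate  | NULL    | NULL    
Deploy   | Beta    | Migrate 
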